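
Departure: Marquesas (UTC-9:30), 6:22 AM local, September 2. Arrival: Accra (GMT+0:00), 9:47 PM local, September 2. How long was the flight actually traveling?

Departure in UTC: 6:22 AM + 9:30 = 3:52 PM on Sep 2.
Arrival is already UTC: 9:47 PM on Sep 2.
Elapsed = 9:47 PM − 3:52 PM = 5 hours 55 minutes.

5 hours 55 minutes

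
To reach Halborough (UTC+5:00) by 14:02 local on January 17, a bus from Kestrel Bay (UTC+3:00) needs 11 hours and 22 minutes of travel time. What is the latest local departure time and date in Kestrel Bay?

00:40 on January 17

Target arrival in UTC: 14:02 − 5:00 = 09:02 on Jan 17.
Subtract 11 hours and 22 minutes → departure 21:40 UTC on Jan 16.
Kestrel Bay is UTC+3:00: 21:40 + 3:00 = 00:40 on Jan 17.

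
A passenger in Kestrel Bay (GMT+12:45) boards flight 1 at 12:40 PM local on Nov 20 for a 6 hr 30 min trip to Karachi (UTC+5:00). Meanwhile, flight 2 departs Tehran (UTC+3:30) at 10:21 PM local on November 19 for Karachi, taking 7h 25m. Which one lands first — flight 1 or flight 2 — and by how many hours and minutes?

the second, by 4 hours 9 minutes

Flight 1 in UTC: 12:40 PM − 12:45 = 11:55 PM on Nov 19.
+6 hours 30 minutes → arrive 6:25 AM UTC on Nov 20.
Flight 2 in UTC: 10:21 PM − 3:30 = 6:51 PM on Nov 19.
+7 hours and 25 minutes → arrive 2:16 AM UTC on Nov 20.
Flight 2 lands earlier by 4 hours 9 minutes.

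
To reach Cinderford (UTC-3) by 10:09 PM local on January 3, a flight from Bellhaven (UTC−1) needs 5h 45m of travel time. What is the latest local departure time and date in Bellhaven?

6:24 PM on January 3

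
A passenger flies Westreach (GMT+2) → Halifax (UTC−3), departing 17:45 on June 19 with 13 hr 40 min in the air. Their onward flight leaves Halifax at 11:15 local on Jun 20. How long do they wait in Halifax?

8 hours 50 minutes

Convert departure to UTC: 17:45 − 2:00 = 15:45 UTC on Jun 19.
Add 13 hours 40 minutes flight time → 05:25 UTC (Jun 20).
Halifax is UTC−3:00, so local arrival = 05:25 − 3:00 = 02:25 on Jun 20.
Layover = 11:15 − 02:25 = 8 hours 50 minutes.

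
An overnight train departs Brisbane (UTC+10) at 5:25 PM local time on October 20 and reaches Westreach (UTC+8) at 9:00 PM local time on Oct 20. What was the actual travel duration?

5 hours 35 minutes

Departure in UTC: 5:25 PM − 10:00 = 7:25 AM on Oct 20.
Arrival in UTC: 9:00 PM − 8:00 = 1:00 PM on Oct 20.
Elapsed = 1:00 PM − 7:25 AM = 5 hours 35 minutes.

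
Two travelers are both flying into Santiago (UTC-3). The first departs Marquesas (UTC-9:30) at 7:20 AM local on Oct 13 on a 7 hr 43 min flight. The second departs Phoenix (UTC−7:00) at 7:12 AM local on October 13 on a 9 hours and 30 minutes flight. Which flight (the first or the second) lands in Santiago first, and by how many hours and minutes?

Flight 1 in UTC: 7:20 AM + 9:30 = 4:50 PM on Oct 13.
+7 hours and 43 minutes → arrive 12:33 AM UTC on Oct 14.
Flight 2 in UTC: 7:12 AM + 7:00 = 2:12 PM on Oct 13.
+9 hours and 30 minutes → arrive 11:42 PM UTC on Oct 13.
Flight 2 lands earlier by 51 minutes.

the second, by 51 minutes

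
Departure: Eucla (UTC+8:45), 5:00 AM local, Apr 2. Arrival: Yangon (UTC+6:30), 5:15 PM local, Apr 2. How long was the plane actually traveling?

Departure in UTC: 5:00 AM − 8:45 = 8:15 PM on Apr 1.
Arrival in UTC: 5:15 PM − 6:30 = 10:45 AM on Apr 2.
Elapsed = 10:45 AM − 8:15 PM (+1 day) = 14 hours 30 minutes.

14 hours 30 minutes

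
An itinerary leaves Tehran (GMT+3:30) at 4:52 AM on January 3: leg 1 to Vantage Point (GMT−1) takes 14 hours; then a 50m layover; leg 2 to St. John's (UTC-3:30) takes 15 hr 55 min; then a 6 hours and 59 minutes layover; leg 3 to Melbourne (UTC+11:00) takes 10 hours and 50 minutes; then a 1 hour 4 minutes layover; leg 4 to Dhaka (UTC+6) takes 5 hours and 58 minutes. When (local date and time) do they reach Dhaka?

Convert departure to UTC: 4:52 AM − 3:30 = 1:22 AM UTC on Jan 3.
Add 14 hours leg 1 → 3:22 PM UTC.
Add 50 minutes layover in Vantage Point → 4:12 PM UTC.
Add 15 hours and 55 minutes leg 2 → 8:07 AM UTC (Jan 4).
Add 6 hours and 59 minutes layover in St. John's → 3:06 PM UTC.
Add 10 hours 50 minutes leg 3 → 1:56 AM UTC (Jan 5).
Add 1 hour 4 minutes layover in Melbourne → 3:00 AM UTC.
Add 5 hours 58 minutes leg 4 → 8:58 AM UTC.
Dhaka is UTC+6:00, so local arrival = 8:58 AM + 6:00 = 2:58 PM on Jan 5.

2:58 PM on January 5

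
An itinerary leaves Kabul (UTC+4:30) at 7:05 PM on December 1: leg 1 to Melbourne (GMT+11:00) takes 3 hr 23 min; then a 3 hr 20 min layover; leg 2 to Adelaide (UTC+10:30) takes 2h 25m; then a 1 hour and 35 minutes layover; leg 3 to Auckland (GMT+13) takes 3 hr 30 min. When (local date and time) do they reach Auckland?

5:48 PM on December 2

Convert departure to UTC: 7:05 PM − 4:30 = 2:35 PM UTC on Dec 1.
Add 3 hours 23 minutes leg 1 → 5:58 PM UTC.
Add 3 hours 20 minutes layover in Melbourne → 9:18 PM UTC.
Add 2 hours 25 minutes leg 2 → 11:43 PM UTC.
Add 1 hour 35 minutes layover in Adelaide → 1:18 AM UTC (Dec 2).
Add 3 hours and 30 minutes leg 3 → 4:48 AM UTC.
Auckland is UTC+13:00, so local arrival = 4:48 AM + 13:00 = 5:48 PM on Dec 2.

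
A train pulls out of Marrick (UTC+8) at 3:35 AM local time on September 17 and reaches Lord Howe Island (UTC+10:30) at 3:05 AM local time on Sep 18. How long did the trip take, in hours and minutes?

21 hours

Lord Howe Island is 2:30 ahead of Marrick.
Clock-face elapsed time (ignoring zones) is 23 hours 30 minutes.
Actual elapsed = 23 hours 30 minutes − 2:30 = 21 hours.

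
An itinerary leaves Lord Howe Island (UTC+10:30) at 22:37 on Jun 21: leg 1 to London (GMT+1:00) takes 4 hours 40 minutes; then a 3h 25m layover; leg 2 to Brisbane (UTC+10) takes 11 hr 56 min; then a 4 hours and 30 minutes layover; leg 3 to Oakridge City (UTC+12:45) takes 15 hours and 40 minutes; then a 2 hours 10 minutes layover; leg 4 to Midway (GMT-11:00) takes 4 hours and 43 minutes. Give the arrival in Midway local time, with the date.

00:11 on June 23

Convert departure to UTC: 22:37 − 10:30 = 12:07 UTC on Jun 21.
Add 4 hours 40 minutes leg 1 → 16:47 UTC.
Add 3 hours and 25 minutes layover in London → 20:12 UTC.
Add 11 hours 56 minutes leg 2 → 08:08 UTC (Jun 22).
Add 4 hours 30 minutes layover in Brisbane → 12:38 UTC.
Add 15 hours and 40 minutes leg 3 → 04:18 UTC (Jun 23).
Add 2 hours and 10 minutes layover in Oakridge City → 06:28 UTC.
Add 4 hours and 43 minutes leg 4 → 11:11 UTC.
Midway is UTC−11:00, so local arrival = 11:11 − 11:00 = 00:11 on Jun 23.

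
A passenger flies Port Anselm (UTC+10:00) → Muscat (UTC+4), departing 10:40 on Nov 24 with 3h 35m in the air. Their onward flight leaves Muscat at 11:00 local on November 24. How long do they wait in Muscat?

2 hours 45 minutes

Convert departure to UTC: 10:40 − 10:00 = 00:40 UTC on Nov 24.
Add 3 hours and 35 minutes flight time → 04:15 UTC.
Muscat is UTC+4:00, so local arrival = 04:15 + 4:00 = 08:15 on Nov 24.
Layover = 11:00 − 08:15 = 2 hours 45 minutes.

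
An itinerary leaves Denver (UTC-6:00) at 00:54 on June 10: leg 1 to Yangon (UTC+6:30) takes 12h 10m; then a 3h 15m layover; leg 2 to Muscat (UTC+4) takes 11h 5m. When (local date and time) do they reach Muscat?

Convert departure to UTC: 00:54 + 6:00 = 06:54 UTC on Jun 10.
Add 12 hours and 10 minutes leg 1 → 19:04 UTC.
Add 3 hours 15 minutes layover in Yangon → 22:19 UTC.
Add 11 hours 5 minutes leg 2 → 09:24 UTC (Jun 11).
Muscat is UTC+4:00, so local arrival = 09:24 + 4:00 = 13:24 on Jun 11.

13:24 on June 11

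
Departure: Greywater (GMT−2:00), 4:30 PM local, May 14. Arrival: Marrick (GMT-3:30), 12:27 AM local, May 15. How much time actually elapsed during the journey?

Departure in UTC: 4:30 PM + 2:00 = 6:30 PM on May 14.
Arrival in UTC: 12:27 AM + 3:30 = 3:57 AM on May 15.
Elapsed = 3:57 AM − 6:30 PM (+1 day) = 9 hours 27 minutes.

9 hours 27 minutes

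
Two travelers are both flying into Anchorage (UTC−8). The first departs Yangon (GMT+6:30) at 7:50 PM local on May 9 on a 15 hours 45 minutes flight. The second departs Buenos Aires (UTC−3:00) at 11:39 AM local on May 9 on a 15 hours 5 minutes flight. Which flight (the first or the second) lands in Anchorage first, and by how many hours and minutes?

Flight 1 in UTC: 7:50 PM − 6:30 = 1:20 PM on May 9.
+15 hours and 45 minutes → arrive 5:05 AM UTC on May 10.
Flight 2 in UTC: 11:39 AM + 3:00 = 2:39 PM on May 9.
+15 hours 5 minutes → arrive 5:44 AM UTC on May 10.
Flight 1 lands earlier by 39 minutes.

the first, by 39 minutes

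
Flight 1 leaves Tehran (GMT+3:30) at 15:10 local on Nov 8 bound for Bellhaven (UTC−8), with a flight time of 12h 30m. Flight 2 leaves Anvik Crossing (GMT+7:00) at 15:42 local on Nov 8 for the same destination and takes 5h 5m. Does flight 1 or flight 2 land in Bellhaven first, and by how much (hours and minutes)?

the second, by 10 hours 23 minutes

Flight 1 in UTC: 15:10 − 3:30 = 11:40 on Nov 8.
+12 hours and 30 minutes → arrive 00:10 UTC on Nov 9.
Flight 2 in UTC: 15:42 − 7:00 = 08:42 on Nov 8.
+5 hours 5 minutes → arrive 13:47 UTC on Nov 8.
Flight 2 lands earlier by 10 hours 23 minutes.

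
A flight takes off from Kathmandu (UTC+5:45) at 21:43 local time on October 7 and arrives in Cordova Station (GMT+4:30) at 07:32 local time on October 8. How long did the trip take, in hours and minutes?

11 hours 4 minutes

Cordova Station is 1:15 behind Kathmandu.
Clock-face elapsed time (ignoring zones) is 9 hours 49 minutes.
Actual elapsed = 9 hours 49 minutes + 1:15 = 11 hours 4 minutes.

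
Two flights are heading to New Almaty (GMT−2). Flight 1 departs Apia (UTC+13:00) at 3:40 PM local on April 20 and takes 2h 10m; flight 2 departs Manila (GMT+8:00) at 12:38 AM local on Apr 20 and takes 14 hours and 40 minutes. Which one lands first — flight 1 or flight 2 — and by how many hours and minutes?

Flight 1 in UTC: 3:40 PM − 13:00 = 2:40 AM on Apr 20.
+2 hours 10 minutes → arrive 4:50 AM UTC on Apr 20.
Flight 2 in UTC: 12:38 AM − 8:00 = 4:38 PM on Apr 19.
+14 hours and 40 minutes → arrive 7:18 AM UTC on Apr 20.
Flight 1 lands earlier by 2 hours 28 minutes.

the first, by 2 hours 28 minutes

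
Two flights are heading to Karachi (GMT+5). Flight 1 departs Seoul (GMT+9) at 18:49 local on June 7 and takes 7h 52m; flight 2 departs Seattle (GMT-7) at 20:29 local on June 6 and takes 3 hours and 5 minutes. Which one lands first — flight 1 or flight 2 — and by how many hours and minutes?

the second, by 11 hours 7 minutes

Flight 1 in UTC: 18:49 − 9:00 = 09:49 on Jun 7.
+7 hours and 52 minutes → arrive 17:41 UTC on Jun 7.
Flight 2 in UTC: 20:29 + 7:00 = 03:29 on Jun 7.
+3 hours 5 minutes → arrive 06:34 UTC on Jun 7.
Flight 2 lands earlier by 11 hours 7 minutes.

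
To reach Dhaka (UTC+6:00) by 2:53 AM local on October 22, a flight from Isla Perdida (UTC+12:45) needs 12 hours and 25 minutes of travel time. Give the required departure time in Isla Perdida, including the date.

9:13 PM on October 21

Target arrival in UTC: 2:53 AM − 6:00 = 8:53 PM on Oct 21.
Subtract 12 hours and 25 minutes → departure 8:28 AM UTC on Oct 21.
Isla Perdida is UTC+12:45: 8:28 AM + 12:45 = 9:13 PM on Oct 21.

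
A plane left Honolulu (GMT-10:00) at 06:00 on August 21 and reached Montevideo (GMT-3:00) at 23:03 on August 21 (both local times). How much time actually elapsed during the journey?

10 hours 3 minutes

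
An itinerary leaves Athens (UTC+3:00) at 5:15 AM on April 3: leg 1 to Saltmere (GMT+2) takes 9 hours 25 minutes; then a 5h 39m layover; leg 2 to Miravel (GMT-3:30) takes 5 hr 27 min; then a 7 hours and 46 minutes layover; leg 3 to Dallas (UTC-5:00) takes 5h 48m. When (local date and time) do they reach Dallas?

7:20 AM on Apr 4

Convert departure to UTC: 5:15 AM − 3:00 = 2:15 AM UTC on Apr 3.
Add 9 hours and 25 minutes leg 1 → 11:40 AM UTC.
Add 5 hours 39 minutes layover in Saltmere → 5:19 PM UTC.
Add 5 hours 27 minutes leg 2 → 10:46 PM UTC.
Add 7 hours and 46 minutes layover in Miravel → 6:32 AM UTC (Apr 4).
Add 5 hours 48 minutes leg 3 → 12:20 PM UTC.
Dallas is UTC−5:00, so local arrival = 12:20 PM − 5:00 = 7:20 AM on Apr 4.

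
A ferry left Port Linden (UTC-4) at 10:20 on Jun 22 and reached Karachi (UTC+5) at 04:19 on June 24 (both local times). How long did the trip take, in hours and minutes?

32 hours 59 minutes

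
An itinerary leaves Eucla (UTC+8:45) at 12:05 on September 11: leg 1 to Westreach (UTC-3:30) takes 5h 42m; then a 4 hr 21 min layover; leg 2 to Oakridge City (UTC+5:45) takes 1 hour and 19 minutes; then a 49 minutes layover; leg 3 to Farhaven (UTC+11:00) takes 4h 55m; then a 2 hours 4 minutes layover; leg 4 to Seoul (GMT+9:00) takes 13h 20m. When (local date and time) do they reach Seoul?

20:50 on Sep 12

Convert departure to UTC: 12:05 − 8:45 = 03:20 UTC on Sep 11.
Add 5 hours 42 minutes leg 1 → 09:02 UTC.
Add 4 hours and 21 minutes layover in Westreach → 13:23 UTC.
Add 1 hour 19 minutes leg 2 → 14:42 UTC.
Add 49 minutes layover in Oakridge City → 15:31 UTC.
Add 4 hours 55 minutes leg 3 → 20:26 UTC.
Add 2 hours 4 minutes layover in Farhaven → 22:30 UTC.
Add 13 hours and 20 minutes leg 4 → 11:50 UTC (Sep 12).
Seoul is UTC+9:00, so local arrival = 11:50 + 9:00 = 20:50 on Sep 12.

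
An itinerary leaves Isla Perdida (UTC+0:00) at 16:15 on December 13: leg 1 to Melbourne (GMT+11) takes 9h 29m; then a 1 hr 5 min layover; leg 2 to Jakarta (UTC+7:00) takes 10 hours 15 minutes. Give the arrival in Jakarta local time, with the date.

Isla Perdida is at UTC+0, so departure is already 16:15 UTC on Dec 13.
Add 9 hours and 29 minutes leg 1 → 01:44 UTC (Dec 14).
Add 1 hour 5 minutes layover in Melbourne → 02:49 UTC.
Add 10 hours and 15 minutes leg 2 → 13:04 UTC.
Jakarta is UTC+7:00, so local arrival = 13:04 + 7:00 = 20:04 on Dec 14.

20:04 on December 14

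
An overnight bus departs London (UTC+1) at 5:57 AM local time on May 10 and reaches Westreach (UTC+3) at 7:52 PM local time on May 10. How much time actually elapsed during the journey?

11 hours 55 minutes

Departure in UTC: 5:57 AM − 1:00 = 4:57 AM on May 10.
Arrival in UTC: 7:52 PM − 3:00 = 4:52 PM on May 10.
Elapsed = 4:52 PM − 4:57 AM = 11 hours 55 minutes.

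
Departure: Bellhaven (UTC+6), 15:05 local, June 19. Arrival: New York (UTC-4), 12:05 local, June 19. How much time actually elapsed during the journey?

7 hours

Departure in UTC: 15:05 − 6:00 = 09:05 on Jun 19.
Arrival in UTC: 12:05 + 4:00 = 16:05 on Jun 19.
Elapsed = 16:05 − 09:05 = 7 hours.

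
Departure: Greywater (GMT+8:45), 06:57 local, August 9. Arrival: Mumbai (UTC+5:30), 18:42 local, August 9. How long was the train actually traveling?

15 hours

Departure in UTC: 06:57 − 8:45 = 22:12 on Aug 8.
Arrival in UTC: 18:42 − 5:30 = 13:12 on Aug 9.
Elapsed = 13:12 − 22:12 (+1 day) = 15 hours.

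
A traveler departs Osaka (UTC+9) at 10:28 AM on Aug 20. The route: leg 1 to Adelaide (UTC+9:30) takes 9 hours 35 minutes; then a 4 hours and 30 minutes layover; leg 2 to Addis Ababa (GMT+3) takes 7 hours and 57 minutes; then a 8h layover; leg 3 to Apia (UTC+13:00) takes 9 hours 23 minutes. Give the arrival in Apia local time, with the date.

5:53 AM on Aug 22

Convert departure to UTC: 10:28 AM − 9:00 = 1:28 AM UTC on Aug 20.
Add 9 hours 35 minutes leg 1 → 11:03 AM UTC.
Add 4 hours 30 minutes layover in Adelaide → 3:33 PM UTC.
Add 7 hours and 57 minutes leg 2 → 11:30 PM UTC.
Add 8 hours layover in Addis Ababa → 7:30 AM UTC (Aug 21).
Add 9 hours 23 minutes leg 3 → 4:53 PM UTC.
Apia is UTC+13:00, so local arrival = 4:53 PM + 13:00 = 5:53 AM on Aug 22.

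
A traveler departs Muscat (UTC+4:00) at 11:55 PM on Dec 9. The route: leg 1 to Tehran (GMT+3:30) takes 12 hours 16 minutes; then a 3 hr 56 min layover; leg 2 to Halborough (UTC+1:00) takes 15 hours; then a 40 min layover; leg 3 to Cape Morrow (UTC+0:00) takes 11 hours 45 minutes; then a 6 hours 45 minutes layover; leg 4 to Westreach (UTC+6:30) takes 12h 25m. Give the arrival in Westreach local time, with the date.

5:12 PM on December 12

Convert departure to UTC: 11:55 PM − 4:00 = 7:55 PM UTC on Dec 9.
Add 12 hours and 16 minutes leg 1 → 8:11 AM UTC (Dec 10).
Add 3 hours and 56 minutes layover in Tehran → 12:07 PM UTC.
Add 15 hours leg 2 → 3:07 AM UTC (Dec 11).
Add 40 minutes layover in Halborough → 3:47 AM UTC.
Add 11 hours and 45 minutes leg 3 → 3:32 PM UTC.
Add 6 hours and 45 minutes layover in Cape Morrow → 10:17 PM UTC.
Add 12 hours and 25 minutes leg 4 → 10:42 AM UTC (Dec 12).
Westreach is UTC+6:30, so local arrival = 10:42 AM + 6:30 = 5:12 PM on Dec 12.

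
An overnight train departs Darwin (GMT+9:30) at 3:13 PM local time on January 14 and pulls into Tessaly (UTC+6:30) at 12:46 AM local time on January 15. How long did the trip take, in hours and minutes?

12 hours 33 minutes

Departure in UTC: 3:13 PM − 9:30 = 5:43 AM on Jan 14.
Arrival in UTC: 12:46 AM − 6:30 = 6:16 PM on Jan 14.
Elapsed = 6:16 PM − 5:43 AM = 12 hours 33 minutes.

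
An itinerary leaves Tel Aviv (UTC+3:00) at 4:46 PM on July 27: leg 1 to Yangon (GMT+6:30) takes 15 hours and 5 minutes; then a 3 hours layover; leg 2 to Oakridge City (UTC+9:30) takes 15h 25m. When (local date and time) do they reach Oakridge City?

8:46 AM on July 29

Convert departure to UTC: 4:46 PM − 3:00 = 1:46 PM UTC on Jul 27.
Add 15 hours and 5 minutes leg 1 → 4:51 AM UTC (Jul 28).
Add 3 hours layover in Yangon → 7:51 AM UTC.
Add 15 hours 25 minutes leg 2 → 11:16 PM UTC.
Oakridge City is UTC+9:30, so local arrival = 11:16 PM + 9:30 = 8:46 AM on Jul 29.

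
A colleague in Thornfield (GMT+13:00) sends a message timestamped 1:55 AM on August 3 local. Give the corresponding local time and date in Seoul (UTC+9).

In UTC: 1:55 AM − 13:00 = 12:55 PM on Aug 2.
Seoul is UTC+9:00: 12:55 PM + 9:00 = 9:55 PM on Aug 2.

9:55 PM on Aug 2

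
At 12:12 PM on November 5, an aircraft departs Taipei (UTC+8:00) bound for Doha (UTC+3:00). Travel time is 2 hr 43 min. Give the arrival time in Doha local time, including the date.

9:55 AM on Nov 5

Doha is 5:00 behind Taipei.
After 2 hours and 43 minutes it is 2:55 PM in Taipei.
Shift by the zone difference: 2:55 PM − 5:00 = 9:55 AM on Nov 5 in Doha.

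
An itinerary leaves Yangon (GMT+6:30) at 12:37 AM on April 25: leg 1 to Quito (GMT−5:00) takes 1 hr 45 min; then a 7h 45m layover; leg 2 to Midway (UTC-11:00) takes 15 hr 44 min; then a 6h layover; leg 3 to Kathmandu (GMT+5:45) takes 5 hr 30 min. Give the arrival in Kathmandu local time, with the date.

12:36 PM on April 26

Convert departure to UTC: 12:37 AM − 6:30 = 6:07 PM UTC on Apr 24.
Add 1 hour 45 minutes leg 1 → 7:52 PM UTC.
Add 7 hours 45 minutes layover in Quito → 3:37 AM UTC (Apr 25).
Add 15 hours and 44 minutes leg 2 → 7:21 PM UTC.
Add 6 hours layover in Midway → 1:21 AM UTC (Apr 26).
Add 5 hours 30 minutes leg 3 → 6:51 AM UTC.
Kathmandu is UTC+5:45, so local arrival = 6:51 AM + 5:45 = 12:36 PM on Apr 26.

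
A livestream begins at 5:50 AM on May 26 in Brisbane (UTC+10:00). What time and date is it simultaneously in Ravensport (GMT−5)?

2:50 PM on May 25

Ravensport is 15:00 behind Brisbane.
Shift by the zone difference: 5:50 AM − 15:00 = 2:50 PM on May 25 in Ravensport.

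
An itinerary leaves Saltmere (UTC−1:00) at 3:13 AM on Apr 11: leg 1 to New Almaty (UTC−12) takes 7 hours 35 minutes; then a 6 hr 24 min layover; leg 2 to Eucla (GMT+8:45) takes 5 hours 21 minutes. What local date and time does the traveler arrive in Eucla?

Convert departure to UTC: 3:13 AM + 1:00 = 4:13 AM UTC on Apr 11.
Add 7 hours 35 minutes leg 1 → 11:48 AM UTC.
Add 6 hours and 24 minutes layover in New Almaty → 6:12 PM UTC.
Add 5 hours 21 minutes leg 2 → 11:33 PM UTC.
Eucla is UTC+8:45, so local arrival = 11:33 PM + 8:45 = 8:18 AM on Apr 12.

8:18 AM on April 12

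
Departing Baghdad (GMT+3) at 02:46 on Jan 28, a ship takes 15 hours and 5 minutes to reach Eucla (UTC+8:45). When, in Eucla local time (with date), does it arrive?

Eucla is 5:45 ahead of Baghdad.
After 15 hours 5 minutes it is 17:51 in Baghdad.
Shift by the zone difference: 17:51 + 5:45 = 23:36 on Jan 28 in Eucla.

23:36 on January 28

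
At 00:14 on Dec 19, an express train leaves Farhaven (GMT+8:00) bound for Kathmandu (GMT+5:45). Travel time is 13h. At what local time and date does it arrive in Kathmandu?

Kathmandu is 2:15 behind Farhaven.
After 13 hours it is 13:14 in Farhaven.
Shift by the zone difference: 13:14 − 2:15 = 10:59 on Dec 19 in Kathmandu.

10:59 on December 19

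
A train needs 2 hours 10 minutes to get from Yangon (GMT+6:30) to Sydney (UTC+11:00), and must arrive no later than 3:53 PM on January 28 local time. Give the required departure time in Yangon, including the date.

9:13 AM on Jan 28

Target arrival in UTC: 3:53 PM − 11:00 = 4:53 AM on Jan 28.
Subtract 2 hours and 10 minutes → departure 2:43 AM UTC on Jan 28.
Yangon is UTC+6:30: 2:43 AM + 6:30 = 9:13 AM on Jan 28.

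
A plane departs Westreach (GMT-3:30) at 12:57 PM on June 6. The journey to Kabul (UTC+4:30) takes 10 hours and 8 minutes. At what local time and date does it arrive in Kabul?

Convert departure to UTC: 12:57 PM + 3:30 = 4:27 PM UTC on Jun 6.
Add 10 hours and 8 minutes travel time → 2:35 AM UTC (Jun 7).
Kabul is UTC+4:30, so local arrival = 2:35 AM + 4:30 = 7:05 AM on Jun 7.

7:05 AM on June 7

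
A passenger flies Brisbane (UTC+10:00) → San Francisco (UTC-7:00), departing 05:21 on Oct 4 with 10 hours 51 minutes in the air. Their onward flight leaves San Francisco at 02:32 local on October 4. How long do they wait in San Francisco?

Convert departure to UTC: 05:21 − 10:00 = 19:21 UTC on Oct 3.
Add 10 hours and 51 minutes flight time → 06:12 UTC (Oct 4).
San Francisco is UTC−7:00, so local arrival = 06:12 − 7:00 = 23:12 on Oct 3.
Layover = 02:32 − 23:12 (+1 day) = 3 hours 20 minutes.

3 hours 20 minutes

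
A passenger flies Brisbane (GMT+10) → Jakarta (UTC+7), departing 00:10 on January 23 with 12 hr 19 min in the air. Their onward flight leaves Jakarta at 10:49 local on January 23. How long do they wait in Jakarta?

Convert departure to UTC: 00:10 − 10:00 = 14:10 UTC on Jan 22.
Add 12 hours 19 minutes flight time → 02:29 UTC (Jan 23).
Jakarta is UTC+7:00, so local arrival = 02:29 + 7:00 = 09:29 on Jan 23.
Layover = 10:49 − 09:29 = 1 hour 20 minutes.

1 hour 20 minutes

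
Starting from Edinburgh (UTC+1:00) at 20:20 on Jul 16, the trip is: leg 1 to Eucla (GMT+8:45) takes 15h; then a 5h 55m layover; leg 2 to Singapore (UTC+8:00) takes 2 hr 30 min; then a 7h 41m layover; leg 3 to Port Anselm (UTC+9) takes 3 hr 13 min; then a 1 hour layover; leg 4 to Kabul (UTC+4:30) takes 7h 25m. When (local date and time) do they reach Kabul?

18:34 on July 18

Convert departure to UTC: 20:20 − 1:00 = 19:20 UTC on Jul 16.
Add 15 hours leg 1 → 10:20 UTC (Jul 17).
Add 5 hours 55 minutes layover in Eucla → 16:15 UTC.
Add 2 hours 30 minutes leg 2 → 18:45 UTC.
Add 7 hours 41 minutes layover in Singapore → 02:26 UTC (Jul 18).
Add 3 hours 13 minutes leg 3 → 05:39 UTC.
Add 1 hour layover in Port Anselm → 06:39 UTC.
Add 7 hours and 25 minutes leg 4 → 14:04 UTC.
Kabul is UTC+4:30, so local arrival = 14:04 + 4:30 = 18:34 on Jul 18.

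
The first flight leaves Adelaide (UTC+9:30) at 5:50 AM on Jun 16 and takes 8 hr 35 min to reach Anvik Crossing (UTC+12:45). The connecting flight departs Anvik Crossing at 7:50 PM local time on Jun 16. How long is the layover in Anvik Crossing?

Convert departure to UTC: 5:50 AM − 9:30 = 8:20 PM UTC on Jun 15.
Add 8 hours and 35 minutes flight time → 4:55 AM UTC (Jun 16).
Anvik Crossing is UTC+12:45, so local arrival = 4:55 AM + 12:45 = 5:40 PM on Jun 16.
Layover = 7:50 PM − 5:40 PM = 2 hours 10 minutes.

2 hours 10 minutes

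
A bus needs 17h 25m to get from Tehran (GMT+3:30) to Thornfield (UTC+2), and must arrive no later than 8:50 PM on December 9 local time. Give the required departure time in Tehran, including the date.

4:55 AM on December 9

Target arrival in UTC: 8:50 PM − 2:00 = 6:50 PM on Dec 9.
Subtract 17 hours 25 minutes → departure 1:25 AM UTC on Dec 9.
Tehran is UTC+3:30: 1:25 AM + 3:30 = 4:55 AM on Dec 9.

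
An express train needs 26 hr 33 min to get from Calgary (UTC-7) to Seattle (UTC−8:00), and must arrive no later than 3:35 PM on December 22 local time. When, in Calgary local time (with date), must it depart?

Target arrival in UTC: 3:35 PM + 8:00 = 11:35 PM on Dec 22.
Subtract 26 hours 33 minutes → departure 9:02 PM UTC on Dec 21.
Calgary is UTC−7:00: 9:02 PM − 7:00 = 2:02 PM on Dec 21.

2:02 PM on December 21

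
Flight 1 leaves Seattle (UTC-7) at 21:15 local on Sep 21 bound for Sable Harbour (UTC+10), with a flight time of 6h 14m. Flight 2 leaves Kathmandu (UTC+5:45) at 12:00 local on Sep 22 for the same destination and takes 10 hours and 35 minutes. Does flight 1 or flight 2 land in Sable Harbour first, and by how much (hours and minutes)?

the first, by 6 hours 21 minutes

Flight 1 in UTC: 21:15 + 7:00 = 04:15 on Sep 22.
+6 hours and 14 minutes → arrive 10:29 UTC on Sep 22.
Flight 2 in UTC: 12:00 − 5:45 = 06:15 on Sep 22.
+10 hours and 35 minutes → arrive 16:50 UTC on Sep 22.
Flight 1 lands earlier by 6 hours 21 minutes.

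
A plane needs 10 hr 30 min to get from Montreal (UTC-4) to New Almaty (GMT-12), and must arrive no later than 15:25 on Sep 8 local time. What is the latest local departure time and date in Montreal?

Target arrival in UTC: 15:25 + 12:00 = 03:25 on Sep 9.
Subtract 10 hours 30 minutes → departure 16:55 UTC on Sep 8.
Montreal is UTC−4:00: 16:55 − 4:00 = 12:55 on Sep 8.

12:55 on September 8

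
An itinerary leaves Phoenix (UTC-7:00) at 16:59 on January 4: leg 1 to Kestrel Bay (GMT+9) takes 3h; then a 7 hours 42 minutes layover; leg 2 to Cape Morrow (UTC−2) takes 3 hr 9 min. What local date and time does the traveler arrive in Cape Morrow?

11:50 on January 5

Convert departure to UTC: 16:59 + 7:00 = 23:59 UTC on Jan 4.
Add 3 hours leg 1 → 02:59 UTC (Jan 5).
Add 7 hours and 42 minutes layover in Kestrel Bay → 10:41 UTC.
Add 3 hours and 9 minutes leg 2 → 13:50 UTC.
Cape Morrow is UTC−2:00, so local arrival = 13:50 − 2:00 = 11:50 on Jan 5.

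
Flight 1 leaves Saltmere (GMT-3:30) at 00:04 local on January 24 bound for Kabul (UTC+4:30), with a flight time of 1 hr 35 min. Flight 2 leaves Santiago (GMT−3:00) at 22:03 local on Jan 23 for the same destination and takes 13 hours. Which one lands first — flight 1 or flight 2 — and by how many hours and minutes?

Flight 1 in UTC: 00:04 + 3:30 = 03:34 on Jan 24.
+1 hour 35 minutes → arrive 05:09 UTC on Jan 24.
Flight 2 in UTC: 22:03 + 3:00 = 01:03 on Jan 24.
+13 hours → arrive 14:03 UTC on Jan 24.
Flight 1 lands earlier by 8 hours 54 minutes.

the first, by 8 hours 54 minutes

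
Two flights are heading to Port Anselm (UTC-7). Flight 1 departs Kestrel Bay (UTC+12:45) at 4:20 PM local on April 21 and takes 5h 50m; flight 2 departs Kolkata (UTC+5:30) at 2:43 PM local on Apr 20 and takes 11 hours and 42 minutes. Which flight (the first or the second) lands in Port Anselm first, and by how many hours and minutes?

Flight 1 in UTC: 4:20 PM − 12:45 = 3:35 AM on Apr 21.
+5 hours and 50 minutes → arrive 9:25 AM UTC on Apr 21.
Flight 2 in UTC: 2:43 PM − 5:30 = 9:13 AM on Apr 20.
+11 hours and 42 minutes → arrive 8:55 PM UTC on Apr 20.
Flight 2 lands earlier by 12 hours 30 minutes.

the second, by 12 hours 30 minutes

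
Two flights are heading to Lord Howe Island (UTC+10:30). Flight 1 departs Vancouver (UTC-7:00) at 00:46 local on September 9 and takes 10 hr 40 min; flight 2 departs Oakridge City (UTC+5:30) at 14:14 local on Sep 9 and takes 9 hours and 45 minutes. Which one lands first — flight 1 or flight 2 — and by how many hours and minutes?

the first, by 3 minutes

Flight 1 in UTC: 00:46 + 7:00 = 07:46 on Sep 9.
+10 hours 40 minutes → arrive 18:26 UTC on Sep 9.
Flight 2 in UTC: 14:14 − 5:30 = 08:44 on Sep 9.
+9 hours 45 minutes → arrive 18:29 UTC on Sep 9.
Flight 1 lands earlier by 3 minutes.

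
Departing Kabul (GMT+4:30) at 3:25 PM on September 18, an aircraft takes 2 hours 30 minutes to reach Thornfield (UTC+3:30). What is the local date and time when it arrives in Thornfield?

Convert departure to UTC: 3:25 PM − 4:30 = 10:55 AM UTC on Sep 18.
Add 2 hours 30 minutes travel time → 1:25 PM UTC.
Thornfield is UTC+3:30, so local arrival = 1:25 PM + 3:30 = 4:55 PM on Sep 18.

4:55 PM on September 18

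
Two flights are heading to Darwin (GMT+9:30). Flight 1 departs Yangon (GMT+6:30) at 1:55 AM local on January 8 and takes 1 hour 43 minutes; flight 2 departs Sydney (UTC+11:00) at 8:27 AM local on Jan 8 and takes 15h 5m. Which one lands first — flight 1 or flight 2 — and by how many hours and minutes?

Flight 1 in UTC: 1:55 AM − 6:30 = 7:25 PM on Jan 7.
+1 hour 43 minutes → arrive 9:08 PM UTC on Jan 7.
Flight 2 in UTC: 8:27 AM − 11:00 = 9:27 PM on Jan 7.
+15 hours and 5 minutes → arrive 12:32 PM UTC on Jan 8.
Flight 1 lands earlier by 15 hours 24 minutes.

the first, by 15 hours 24 minutes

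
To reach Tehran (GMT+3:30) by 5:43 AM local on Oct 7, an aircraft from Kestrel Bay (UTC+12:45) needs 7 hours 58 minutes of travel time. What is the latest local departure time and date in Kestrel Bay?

7:00 AM on October 7

Target arrival in UTC: 5:43 AM − 3:30 = 2:13 AM on Oct 7.
Subtract 7 hours 58 minutes → departure 6:15 PM UTC on Oct 6.
Kestrel Bay is UTC+12:45: 6:15 PM + 12:45 = 7:00 AM on Oct 7.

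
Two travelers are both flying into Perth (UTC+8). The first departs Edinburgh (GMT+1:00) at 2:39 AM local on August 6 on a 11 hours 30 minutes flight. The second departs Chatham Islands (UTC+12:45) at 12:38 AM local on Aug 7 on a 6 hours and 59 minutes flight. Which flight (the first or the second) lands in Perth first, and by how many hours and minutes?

the first, by 5 hours 43 minutes

Flight 1 in UTC: 2:39 AM − 1:00 = 1:39 AM on Aug 6.
+11 hours 30 minutes → arrive 1:09 PM UTC on Aug 6.
Flight 2 in UTC: 12:38 AM − 12:45 = 11:53 AM on Aug 6.
+6 hours and 59 minutes → arrive 6:52 PM UTC on Aug 6.
Flight 1 lands earlier by 5 hours 43 minutes.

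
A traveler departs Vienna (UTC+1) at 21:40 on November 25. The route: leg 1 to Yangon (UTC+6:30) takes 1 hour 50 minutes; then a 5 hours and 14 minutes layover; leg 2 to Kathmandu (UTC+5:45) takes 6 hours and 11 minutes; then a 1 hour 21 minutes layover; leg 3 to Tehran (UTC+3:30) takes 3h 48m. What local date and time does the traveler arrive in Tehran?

18:34 on Nov 26

Convert departure to UTC: 21:40 − 1:00 = 20:40 UTC on Nov 25.
Add 1 hour and 50 minutes leg 1 → 22:30 UTC.
Add 5 hours 14 minutes layover in Yangon → 03:44 UTC (Nov 26).
Add 6 hours 11 minutes leg 2 → 09:55 UTC.
Add 1 hour and 21 minutes layover in Kathmandu → 11:16 UTC.
Add 3 hours 48 minutes leg 3 → 15:04 UTC.
Tehran is UTC+3:30, so local arrival = 15:04 + 3:30 = 18:34 on Nov 26.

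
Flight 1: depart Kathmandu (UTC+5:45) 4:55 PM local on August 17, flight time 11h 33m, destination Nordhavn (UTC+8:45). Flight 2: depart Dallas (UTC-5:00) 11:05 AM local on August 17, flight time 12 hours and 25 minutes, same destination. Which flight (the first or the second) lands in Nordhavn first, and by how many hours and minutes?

Flight 1 in UTC: 4:55 PM − 5:45 = 11:10 AM on Aug 17.
+11 hours and 33 minutes → arrive 10:43 PM UTC on Aug 17.
Flight 2 in UTC: 11:05 AM + 5:00 = 4:05 PM on Aug 17.
+12 hours 25 minutes → arrive 4:30 AM UTC on Aug 18.
Flight 1 lands earlier by 5 hours 47 minutes.

the first, by 5 hours 47 minutes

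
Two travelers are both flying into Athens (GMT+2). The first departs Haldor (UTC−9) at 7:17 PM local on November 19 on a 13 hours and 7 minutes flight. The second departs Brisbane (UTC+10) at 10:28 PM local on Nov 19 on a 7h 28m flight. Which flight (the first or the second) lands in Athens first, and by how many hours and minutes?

the second, by 21 hours 28 minutes

Flight 1 in UTC: 7:17 PM + 9:00 = 4:17 AM on Nov 20.
+13 hours 7 minutes → arrive 5:24 PM UTC on Nov 20.
Flight 2 in UTC: 10:28 PM − 10:00 = 12:28 PM on Nov 19.
+7 hours 28 minutes → arrive 7:56 PM UTC on Nov 19.
Flight 2 lands earlier by 21 hours 28 minutes.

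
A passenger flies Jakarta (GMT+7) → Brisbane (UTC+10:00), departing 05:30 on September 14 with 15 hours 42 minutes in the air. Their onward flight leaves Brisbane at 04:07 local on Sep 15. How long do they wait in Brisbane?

Convert departure to UTC: 05:30 − 7:00 = 22:30 UTC on Sep 13.
Add 15 hours and 42 minutes flight time → 14:12 UTC (Sep 14).
Brisbane is UTC+10:00, so local arrival = 14:12 + 10:00 = 00:12 on Sep 15.
Layover = 04:07 − 00:12 = 3 hours 55 minutes.

3 hours 55 minutes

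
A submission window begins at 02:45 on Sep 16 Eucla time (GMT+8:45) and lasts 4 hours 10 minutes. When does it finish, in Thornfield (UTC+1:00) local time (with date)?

Convert start to UTC: 02:45 − 8:45 = 18:00 UTC on Sep 15.
Add 4 hours and 10 minutes duration → 22:10 UTC.
Thornfield is UTC+1:00, so local end time = 22:10 + 1:00 = 23:10 on Sep 15.

23:10 on September 15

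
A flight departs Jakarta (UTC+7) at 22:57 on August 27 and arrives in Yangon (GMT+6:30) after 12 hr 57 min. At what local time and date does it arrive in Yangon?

11:24 on August 28

Convert departure to UTC: 22:57 − 7:00 = 15:57 UTC on Aug 27.
Add 12 hours and 57 minutes travel time → 04:54 UTC (Aug 28).
Yangon is UTC+6:30, so local arrival = 04:54 + 6:30 = 11:24 on Aug 28.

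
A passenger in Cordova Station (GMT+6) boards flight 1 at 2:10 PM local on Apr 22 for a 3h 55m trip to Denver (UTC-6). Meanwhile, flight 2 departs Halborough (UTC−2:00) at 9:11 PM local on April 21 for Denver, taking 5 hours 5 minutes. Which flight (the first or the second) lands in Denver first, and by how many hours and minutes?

the second, by 7 hours 49 minutes

Flight 1 in UTC: 2:10 PM − 6:00 = 8:10 AM on Apr 22.
+3 hours and 55 minutes → arrive 12:05 PM UTC on Apr 22.
Flight 2 in UTC: 9:11 PM + 2:00 = 11:11 PM on Apr 21.
+5 hours 5 minutes → arrive 4:16 AM UTC on Apr 22.
Flight 2 lands earlier by 7 hours 49 minutes.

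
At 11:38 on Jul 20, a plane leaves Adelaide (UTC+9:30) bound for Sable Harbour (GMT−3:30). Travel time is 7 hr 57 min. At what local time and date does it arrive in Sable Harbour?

Convert departure to UTC: 11:38 − 9:30 = 02:08 UTC on Jul 20.
Add 7 hours 57 minutes travel time → 10:05 UTC.
Sable Harbour is UTC−3:30, so local arrival = 10:05 − 3:30 = 06:35 on Jul 20.

06:35 on July 20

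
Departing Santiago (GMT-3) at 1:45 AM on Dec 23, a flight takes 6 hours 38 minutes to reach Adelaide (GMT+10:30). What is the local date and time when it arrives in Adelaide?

9:53 PM on Dec 23

Convert departure to UTC: 1:45 AM + 3:00 = 4:45 AM UTC on Dec 23.
Add 6 hours and 38 minutes travel time → 11:23 AM UTC.
Adelaide is UTC+10:30, so local arrival = 11:23 AM + 10:30 = 9:53 PM on Dec 23.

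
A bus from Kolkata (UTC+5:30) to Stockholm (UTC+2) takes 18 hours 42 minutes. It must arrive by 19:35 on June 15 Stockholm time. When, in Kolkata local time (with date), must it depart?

04:23 on June 15

Target arrival in UTC: 19:35 − 2:00 = 17:35 on Jun 15.
Subtract 18 hours and 42 minutes → departure 22:53 UTC on Jun 14.
Kolkata is UTC+5:30: 22:53 + 5:30 = 04:23 on Jun 15.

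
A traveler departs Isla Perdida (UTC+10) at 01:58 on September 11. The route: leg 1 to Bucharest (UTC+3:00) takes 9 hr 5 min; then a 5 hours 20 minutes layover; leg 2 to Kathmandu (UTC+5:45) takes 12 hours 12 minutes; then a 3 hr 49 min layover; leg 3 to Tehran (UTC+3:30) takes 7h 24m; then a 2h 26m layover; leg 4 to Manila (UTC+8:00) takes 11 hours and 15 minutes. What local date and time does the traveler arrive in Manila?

Convert departure to UTC: 01:58 − 10:00 = 15:58 UTC on Sep 10.
Add 9 hours 5 minutes leg 1 → 01:03 UTC (Sep 11).
Add 5 hours 20 minutes layover in Bucharest → 06:23 UTC.
Add 12 hours and 12 minutes leg 2 → 18:35 UTC.
Add 3 hours 49 minutes layover in Kathmandu → 22:24 UTC.
Add 7 hours 24 minutes leg 3 → 05:48 UTC (Sep 12).
Add 2 hours 26 minutes layover in Tehran → 08:14 UTC.
Add 11 hours 15 minutes leg 4 → 19:29 UTC.
Manila is UTC+8:00, so local arrival = 19:29 + 8:00 = 03:29 on Sep 13.

03:29 on September 13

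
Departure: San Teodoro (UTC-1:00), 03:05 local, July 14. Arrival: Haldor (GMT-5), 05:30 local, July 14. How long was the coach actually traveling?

Departure in UTC: 03:05 + 1:00 = 04:05 on Jul 14.
Arrival in UTC: 05:30 + 5:00 = 10:30 on Jul 14.
Elapsed = 10:30 − 04:05 = 6 hours 25 minutes.

6 hours 25 minutes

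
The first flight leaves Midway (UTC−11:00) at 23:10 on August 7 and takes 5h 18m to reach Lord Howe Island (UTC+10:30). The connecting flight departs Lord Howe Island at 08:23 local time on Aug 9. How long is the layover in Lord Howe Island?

6 hours 25 minutes

Convert departure to UTC: 23:10 + 11:00 = 10:10 UTC on Aug 8.
Add 5 hours and 18 minutes flight time → 15:28 UTC.
Lord Howe Island is UTC+10:30, so local arrival = 15:28 + 10:30 = 01:58 on Aug 9.
Layover = 08:23 − 01:58 = 6 hours 25 minutes.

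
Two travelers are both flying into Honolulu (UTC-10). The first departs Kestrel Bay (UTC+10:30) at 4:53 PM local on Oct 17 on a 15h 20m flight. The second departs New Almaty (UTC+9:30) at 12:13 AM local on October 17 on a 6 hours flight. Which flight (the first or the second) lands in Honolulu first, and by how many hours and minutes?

Flight 1 in UTC: 4:53 PM − 10:30 = 6:23 AM on Oct 17.
+15 hours 20 minutes → arrive 9:43 PM UTC on Oct 17.
Flight 2 in UTC: 12:13 AM − 9:30 = 2:43 PM on Oct 16.
+6 hours → arrive 8:43 PM UTC on Oct 16.
Flight 2 lands earlier by 25 hours.

the second, by 25 hours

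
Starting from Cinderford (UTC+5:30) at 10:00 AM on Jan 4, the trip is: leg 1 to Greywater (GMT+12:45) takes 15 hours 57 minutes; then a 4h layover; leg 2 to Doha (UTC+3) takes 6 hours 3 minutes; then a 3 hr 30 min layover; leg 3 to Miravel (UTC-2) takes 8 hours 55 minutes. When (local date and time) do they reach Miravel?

Convert departure to UTC: 10:00 AM − 5:30 = 4:30 AM UTC on Jan 4.
Add 15 hours and 57 minutes leg 1 → 8:27 PM UTC.
Add 4 hours layover in Greywater → 12:27 AM UTC (Jan 5).
Add 6 hours 3 minutes leg 2 → 6:30 AM UTC.
Add 3 hours 30 minutes layover in Doha → 10:00 AM UTC.
Add 8 hours and 55 minutes leg 3 → 6:55 PM UTC.
Miravel is UTC−2:00, so local arrival = 6:55 PM − 2:00 = 4:55 PM on Jan 5.

4:55 PM on January 5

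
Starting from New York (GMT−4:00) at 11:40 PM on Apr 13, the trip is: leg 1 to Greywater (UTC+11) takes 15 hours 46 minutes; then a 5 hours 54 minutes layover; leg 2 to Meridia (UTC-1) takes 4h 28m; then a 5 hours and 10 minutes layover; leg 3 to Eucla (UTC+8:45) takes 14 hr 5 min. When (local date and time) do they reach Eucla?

Convert departure to UTC: 11:40 PM + 4:00 = 3:40 AM UTC on Apr 14.
Add 15 hours and 46 minutes leg 1 → 7:26 PM UTC.
Add 5 hours 54 minutes layover in Greywater → 1:20 AM UTC (Apr 15).
Add 4 hours and 28 minutes leg 2 → 5:48 AM UTC.
Add 5 hours and 10 minutes layover in Meridia → 10:58 AM UTC.
Add 14 hours and 5 minutes leg 3 → 1:03 AM UTC (Apr 16).
Eucla is UTC+8:45, so local arrival = 1:03 AM + 8:45 = 9:48 AM on Apr 16.

9:48 AM on April 16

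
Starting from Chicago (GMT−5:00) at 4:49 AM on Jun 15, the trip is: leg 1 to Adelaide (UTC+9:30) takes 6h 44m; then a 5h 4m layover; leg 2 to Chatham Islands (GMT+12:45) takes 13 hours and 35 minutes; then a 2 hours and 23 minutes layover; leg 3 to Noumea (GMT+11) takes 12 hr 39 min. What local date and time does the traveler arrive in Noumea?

Convert departure to UTC: 4:49 AM + 5:00 = 9:49 AM UTC on Jun 15.
Add 6 hours and 44 minutes leg 1 → 4:33 PM UTC.
Add 5 hours 4 minutes layover in Adelaide → 9:37 PM UTC.
Add 13 hours and 35 minutes leg 2 → 11:12 AM UTC (Jun 16).
Add 2 hours 23 minutes layover in Chatham Islands → 1:35 PM UTC.
Add 12 hours and 39 minutes leg 3 → 2:14 AM UTC (Jun 17).
Noumea is UTC+11:00, so local arrival = 2:14 AM + 11:00 = 1:14 PM on Jun 17.

1:14 PM on June 17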